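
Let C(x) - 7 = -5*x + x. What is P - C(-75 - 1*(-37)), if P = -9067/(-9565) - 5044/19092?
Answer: -7227730129/45653745 ≈ -158.32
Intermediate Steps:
C(x) = 7 - 4*x (C(x) = 7 + (-5*x + x) = 7 - 4*x)
P = 31215326/45653745 (P = -9067*(-1/9565) - 5044*1/19092 = 9067/9565 - 1261/4773 = 31215326/45653745 ≈ 0.68374)
P - C(-75 - 1*(-37)) = 31215326/45653745 - (7 - 4*(-75 - 1*(-37))) = 31215326/45653745 - (7 - 4*(-75 + 37)) = 31215326/45653745 - (7 - 4*(-38)) = 31215326/45653745 - (7 + 152) = 31215326/45653745 - 1*159 = 31215326/45653745 - 159 = -7227730129/45653745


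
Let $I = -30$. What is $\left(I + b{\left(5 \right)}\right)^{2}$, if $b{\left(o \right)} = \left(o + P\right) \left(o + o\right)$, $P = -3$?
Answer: $100$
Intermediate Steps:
$b{\left(o \right)} = 2 o \left(-3 + o\right)$ ($b{\left(o \right)} = \left(o - 3\right) \left(o + o\right) = \left(-3 + o\right) 2 o = 2 o \left(-3 + o\right)$)
$\left(I + b{\left(5 \right)}\right)^{2} = \left(-30 + 2 \cdot 5 \left(-3 + 5\right)\right)^{2} = \left(-30 + 2 \cdot 5 \cdot 2\right)^{2} = \left(-30 + 20\right)^{2} = \left(-10\right)^{2} = 100$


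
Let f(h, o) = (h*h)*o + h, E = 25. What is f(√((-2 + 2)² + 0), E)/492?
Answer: 0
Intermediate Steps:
f(h, o) = h + o*h² (f(h, o) = h²*o + h = o*h² + h = h + o*h²)
f(√((-2 + 2)² + 0), E)/492 = (√((-2 + 2)² + 0)*(1 + √((-2 + 2)² + 0)*25))/492 = (√(0² + 0)*(1 + √(0² + 0)*25))*(1/492) = (√(0 + 0)*(1 + √(0 + 0)*25))*(1/492) = (√0*(1 + √0*25))*(1/492) = (0*(1 + 0*25))*(1/492) = (0*(1 + 0))*(1/492) = (0*1)*(1/492) = 0*(1/492) = 0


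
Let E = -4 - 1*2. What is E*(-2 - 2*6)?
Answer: 84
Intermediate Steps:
E = -6 (E = -4 - 2 = -6)
E*(-2 - 2*6) = -6*(-2 - 2*6) = -6*(-2 - 12) = -6*(-14) = 84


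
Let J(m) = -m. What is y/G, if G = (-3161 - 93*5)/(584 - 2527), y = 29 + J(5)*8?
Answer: -21373/3626 ≈ -5.8944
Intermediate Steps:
y = -11 (y = 29 - 1*5*8 = 29 - 5*8 = 29 - 40 = -11)
G = 3626/1943 (G = (-3161 - 465)/(-1943) = -3626*(-1/1943) = 3626/1943 ≈ 1.8662)
y/G = -11/3626/1943 = -11*1943/3626 = -21373/3626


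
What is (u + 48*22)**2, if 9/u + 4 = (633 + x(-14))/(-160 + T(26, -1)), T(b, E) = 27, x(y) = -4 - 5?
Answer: 1487275372521/1336336 ≈ 1.1130e+6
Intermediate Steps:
x(y) = -9
u = -1197/1156 (u = 9/(-4 + (633 - 9)/(-160 + 27)) = 9/(-4 + 624/(-133)) = 9/(-4 + 624*(-1/133)) = 9/(-4 - 624/133) = 9/(-1156/133) = 9*(-133/1156) = -1197/1156 ≈ -1.0355)
(u + 48*22)**2 = (-1197/1156 + 48*22)**2 = (-1197/1156 + 1056)**2 = (1219539/1156)**2 = 1487275372521/1336336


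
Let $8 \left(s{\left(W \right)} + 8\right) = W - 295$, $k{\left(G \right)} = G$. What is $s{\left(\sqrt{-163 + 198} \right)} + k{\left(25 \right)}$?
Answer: $- \frac{159}{8} + \frac{\sqrt{35}}{8} \approx -19.135$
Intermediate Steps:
$s{\left(W \right)} = - \frac{359}{8} + \frac{W}{8}$ ($s{\left(W \right)} = -8 + \frac{W - 295}{8} = -8 + \frac{-295 + W}{8} = -8 + \left(- \frac{295}{8} + \frac{W}{8}\right) = - \frac{359}{8} + \frac{W}{8}$)
$s{\left(\sqrt{-163 + 198} \right)} + k{\left(25 \right)} = \left(- \frac{359}{8} + \frac{\sqrt{-163 + 198}}{8}\right) + 25 = \left(- \frac{359}{8} + \frac{\sqrt{35}}{8}\right) + 25 = - \frac{159}{8} + \frac{\sqrt{35}}{8}$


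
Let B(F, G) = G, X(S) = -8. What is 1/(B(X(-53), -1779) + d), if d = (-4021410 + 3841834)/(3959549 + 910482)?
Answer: -4870031/8663964725 ≈ -0.00056210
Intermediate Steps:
d = -179576/4870031 ≈ -0.036874
1/(B(X(-53), -1779) + d) = 1/(-1779 - 179576/4870031) = 1/(-8663964725/4870031) = -4870031/8663964725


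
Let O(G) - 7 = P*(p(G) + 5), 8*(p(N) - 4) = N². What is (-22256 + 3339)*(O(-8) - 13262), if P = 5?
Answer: 249136890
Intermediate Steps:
p(N) = 4 + N²/8
O(G) = 52 + 5*G²/8 (O(G) = 7 + 5*((4 + G²/8) + 5) = 7 + 5*(9 + G²/8) = 7 + (45 + 5*G²/8) = 52 + 5*G²/8)
(-22256 + 3339)*(O(-8) - 13262) = (-22256 + 3339)*((52 + (5/8)*(-8)²) - 13262) = -18917*((52 + (5/8)*64) - 13262) = -18917*((52 + 40) - 13262) = -18917*(92 - 13262) = -18917*(-13170) = 249136890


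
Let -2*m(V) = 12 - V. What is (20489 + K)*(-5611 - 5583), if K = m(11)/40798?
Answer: -9357179019471/40798 ≈ -2.2935e+8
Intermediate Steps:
m(V) = -6 + V/2 (m(V) = -(12 - V)/2 = -6 + V/2)
K = -1/81596 (K = (-6 + (½)*11)/40798 = (-6 + 11/2)*(1/40798) = -½*1/40798 = -1/81596 ≈ -1.2256e-5)
(20489 + K)*(-5611 - 5583) = (20489 - 1/81596)*(-5611 - 5583) = (1671820443/81596)*(-11194) = -9357179019471/40798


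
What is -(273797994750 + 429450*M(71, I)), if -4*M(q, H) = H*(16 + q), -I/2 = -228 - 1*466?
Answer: -260833328700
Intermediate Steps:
I = 1388 (I = -2*(-228 - 1*466) = -2*(-228 - 466) = -2*(-694) = 1388)
M(q, H) = -H*(16 + q)/4
-(273797994750 + 429450*M(71, I)) = -429450/(1/(-1/4*1388*(16 + 71) + 637555)) = -429450/(1/(-1/4*1388*87 + 637555)) = -429450/(1/(-30189 + 637555)) = -429450/(1/607366) = -429450/1/607366 = -429450*607366 = -260833328700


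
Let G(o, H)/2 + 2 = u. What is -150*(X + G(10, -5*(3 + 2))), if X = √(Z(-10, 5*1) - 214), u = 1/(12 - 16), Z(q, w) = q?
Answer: 675 - 600*I*√14 ≈ 675.0 - 2245.0*I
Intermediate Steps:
u = -¼ (u = 1/(-4) = -¼ ≈ -0.25000)
G(o, H) = -9/2 (G(o, H) = -4 + 2*(-¼) = -4 - ½ = -9/2)
X = 4*I*√14 (X = √(-10 - 214) = √(-224) = 4*I*√14 ≈ 14.967*I)
-150*(X + G(10, -5*(3 + 2))) = -150*(4*I*√14 - 9/2) = -150*(-9/2 + 4*I*√14) = 675 - 600*I*√14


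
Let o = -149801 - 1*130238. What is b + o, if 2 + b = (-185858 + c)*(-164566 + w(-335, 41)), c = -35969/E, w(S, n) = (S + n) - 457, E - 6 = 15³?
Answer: 103887870968218/3381 ≈ 3.0727e+10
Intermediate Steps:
E = 3381 (E = 6 + 15³ = 6 + 3375 = 3381)
w(S, n) = -457 + S + n
c = -35969/3381 ≈ -10.639
o = -280039 (o = -149801 - 130238 = -280039)
b = 103888817780077/3381 (b = -2 + (-185858 - 35969/3381)*(-164566 + (-457 - 335 + 41)) = -2 - 628421867*(-164566 - 751)/3381 = -2 - 628421867/3381*(-165317) = -2 + 103888817786839/3381 = 103888817780077/3381 ≈ 3.0727e+10)
b + o = 103888817780077/3381 - 280039 = 103887870968218/3381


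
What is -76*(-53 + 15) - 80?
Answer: 2808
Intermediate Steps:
-76*(-53 + 15) - 80 = -76*(-38) - 80 = 2888 - 80 = 2808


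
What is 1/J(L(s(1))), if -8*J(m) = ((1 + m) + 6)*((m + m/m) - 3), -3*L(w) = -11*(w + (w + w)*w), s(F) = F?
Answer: -4/81 ≈ -0.049383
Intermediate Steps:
L(w) = 11*w/3 + 22*w²/3 (L(w) = -(-11)*(w + (w + w)*w)/3 = -(-11)*(w + (2*w)*w)/3 = -(-11)*(w + 2*w²)/3 = -(-22*w² - 11*w)/3 = 11*w/3 + 22*w²/3)
J(m) = -(-2 + m)*(7 + m)/8 (J(m) = -((1 + m) + 6)*((m + m/m) - 3)/8 = -(7 + m)*((m + 1) - 3)/8 = -(7 + m)*((1 + m) - 3)/8 = -(7 + m)*(-2 + m)/8 = -(-2 + m)*(7 + m)/8)
1/J(L(s(1))) = 1/(7/4 - 55*(1 + 2*1)/24 - 121*(1 + 2*1)²/9/8) = 1/(7/4 - 55*(1 + 2)/24 - 121*(1 + 2)²/9/8) = 1/(7/4 - 55*3/24 - ((11/3)*1*3)²/8) = 1/(7/4 - 5/8*11 - ⅛*11²) = 1/(7/4 - 55/8 - ⅛*121) = 1/(7/4 - 55/8 - 121/8) = 1/(-81/4) = -4/81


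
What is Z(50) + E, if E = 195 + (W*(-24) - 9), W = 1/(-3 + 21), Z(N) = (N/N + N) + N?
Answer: 857/3 ≈ 285.67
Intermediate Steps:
Z(N) = 1 + 2*N (Z(N) = (1 + N) + N = 1 + 2*N)
W = 1/18 ≈ 0.055556
E = 554/3 (E = 195 + ((1/18)*(-24) - 9) = 195 + (-4/3 - 9) = 195 - 31/3 = 554/3 ≈ 184.67)
Z(50) + E = (1 + 2*50) + 554/3 = (1 + 100) + 554/3 = 101 + 554/3 = 857/3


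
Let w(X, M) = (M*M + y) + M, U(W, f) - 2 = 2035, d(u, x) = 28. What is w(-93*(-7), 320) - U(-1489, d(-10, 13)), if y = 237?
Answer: 100920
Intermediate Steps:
U(W, f) = 2037 (U(W, f) = 2 + 2035 = 2037)
w(X, M) = 237 + M + M**2 (w(X, M) = (M*M + 237) + M = (M**2 + 237) + M = (237 + M**2) + M = 237 + M + M**2)
w(-93*(-7), 320) - U(-1489, d(-10, 13)) = (237 + 320 + 320**2) - 1*2037 = (237 + 320 + 102400) - 2037 = 102957 - 2037 = 100920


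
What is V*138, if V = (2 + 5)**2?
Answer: 6762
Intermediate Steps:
V = 49 (V = 7**2 = 49)
V*138 = 49*138 = 6762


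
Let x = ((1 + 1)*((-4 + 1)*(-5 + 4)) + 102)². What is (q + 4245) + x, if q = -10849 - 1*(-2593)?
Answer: 7653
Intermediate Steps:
q = -8256 (q = -10849 + 2593 = -8256)
x = 11664 (x = (2*(-3*(-1)) + 102)² = (2*3 + 102)² = (6 + 102)² = 108² = 11664)
(q + 4245) + x = (-8256 + 4245) + 11664 = -4011 + 11664 = 7653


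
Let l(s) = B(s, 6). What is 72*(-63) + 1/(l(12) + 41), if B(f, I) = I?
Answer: -213191/47 ≈ -4536.0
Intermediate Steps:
l(s) = 6
72*(-63) + 1/(l(12) + 41) = 72*(-63) + 1/(6 + 41) = -4536 + 1/47 = -213191/47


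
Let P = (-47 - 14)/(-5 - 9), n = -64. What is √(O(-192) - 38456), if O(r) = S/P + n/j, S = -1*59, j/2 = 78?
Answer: I*√217726113306/2379 ≈ 196.14*I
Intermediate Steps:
j = 156 (j = 2*78 = 156)
P = 61/14 (P = -61/(-14) = -61*(-1/14) = 61/14 ≈ 4.3571)
S = -59
O(r) = -33190/2379 (O(r) = -59/61/14 - 64/156 = -59*14/61 - 64*1/156 = -826/61 - 16/39 = -33190/2379)
√(O(-192) - 38456) = √(-33190/2379 - 38456) = √(-91520014/2379) = I*√217726113306/2379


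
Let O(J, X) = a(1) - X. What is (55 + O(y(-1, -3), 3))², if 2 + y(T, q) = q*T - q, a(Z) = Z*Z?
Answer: 2809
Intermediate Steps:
a(Z) = Z²
y(T, q) = -2 - q + T*q (y(T, q) = -2 + (q*T - q) = -2 + (T*q - q) = -2 + (-q + T*q) = -2 - q + T*q)
O(J, X) = 1 - X (O(J, X) = 1² - X = 1 - X)
(55 + O(y(-1, -3), 3))² = (55 + (1 - 1*3))² = (55 + (1 - 3))² = (55 - 2)² = 53² = 2809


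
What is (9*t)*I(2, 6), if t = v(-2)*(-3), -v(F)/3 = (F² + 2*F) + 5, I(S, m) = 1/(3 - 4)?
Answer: -405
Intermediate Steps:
I(S, m) = -1 (I(S, m) = 1/(-1) = -1)
v(F) = -15 - 6*F - 3*F² (v(F) = -3*((F² + 2*F) + 5) = -3*(5 + F² + 2*F) = -15 - 6*F - 3*F²)
t = 45 (t = (-15 - 6*(-2) - 3*(-2)²)*(-3) = (-15 + 12 - 3*4)*(-3) = (-15 + 12 - 12)*(-3) = -15*(-3) = 45)
(9*t)*I(2, 6) = (9*45)*(-1) = 405*(-1) = -405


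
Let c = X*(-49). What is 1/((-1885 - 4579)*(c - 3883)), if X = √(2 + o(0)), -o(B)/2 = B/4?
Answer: 3883/97431141568 - 49*√2/97431141568 ≈ 3.9143e-8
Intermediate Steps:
o(B) = -B/2 (o(B) = -2*B/4 = -B/2)
X = √2 (X = √(2 - ½*0) = √(2 + 0) = √2 ≈ 1.4142)
c = -49*√2 (c = √2*(-49) = -49*√2 ≈ -69.297)
1/((-1885 - 4579)*(c - 3883)) = 1/((-1885 - 4579)*(-49*√2 - 3883)) = 1/(-6464*(-3883 - 49*√2)) = 1/(25099712 + 316736*√2)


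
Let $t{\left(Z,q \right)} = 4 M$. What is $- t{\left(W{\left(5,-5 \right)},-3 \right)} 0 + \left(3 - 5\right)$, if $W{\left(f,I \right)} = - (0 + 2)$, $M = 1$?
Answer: $-2$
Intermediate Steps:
$W{\left(f,I \right)} = -2$ ($W{\left(f,I \right)} = \left(-1\right) 2 = -2$)
$t{\left(Z,q \right)} = 4$ ($t{\left(Z,q \right)} = 4 \cdot 1 = 4$)
$- t{\left(W{\left(5,-5 \right)},-3 \right)} 0 + \left(3 - 5\right) = \left(-1\right) 4 \cdot 0 + \left(3 - 5\right) = \left(-4\right) 0 - 2 = 0 - 2 = -2$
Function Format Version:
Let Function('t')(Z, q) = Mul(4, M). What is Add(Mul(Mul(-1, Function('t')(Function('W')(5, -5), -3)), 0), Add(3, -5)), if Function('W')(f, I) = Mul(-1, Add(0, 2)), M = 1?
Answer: -2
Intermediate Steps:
Function('W')(f, I) = -2 (Function('W')(f, I) = Mul(-1, 2) = -2)
Function('t')(Z, q) = 4 (Function('t')(Z, q) = Mul(4, 1) = 4)
Add(Mul(Mul(-1, Function('t')(Function('W')(5, -5), -3)), 0), Add(3, -5)) = Add(Mul(Mul(-1, 4), 0), Add(3, -5)) = Add(Mul(-4, 0), -2) = Add(0, -2) = -2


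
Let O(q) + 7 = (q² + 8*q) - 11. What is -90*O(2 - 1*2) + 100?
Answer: 1720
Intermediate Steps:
O(q) = -18 + q² + 8*q (O(q) = -7 + ((q² + 8*q) - 11) = -7 + (-11 + q² + 8*q) = -18 + q² + 8*q)
-90*O(2 - 1*2) + 100 = -90*(-18 + (2 - 1*2)² + 8*(2 - 1*2)) + 100 = -90*(-18 + (2 - 2)² + 8*(2 - 2)) + 100 = -90*(-18 + 0² + 8*0) + 100 = -90*(-18 + 0 + 0) + 100 = -90*(-18) + 100 = 1620 + 100 = 1720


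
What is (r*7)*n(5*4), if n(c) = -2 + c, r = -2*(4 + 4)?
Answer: -2016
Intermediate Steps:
r = -16 (r = -2*8 = -16)
(r*7)*n(5*4) = (-16*7)*(-2 + 5*4) = -112*(-2 + 20) = -112*18 = -2016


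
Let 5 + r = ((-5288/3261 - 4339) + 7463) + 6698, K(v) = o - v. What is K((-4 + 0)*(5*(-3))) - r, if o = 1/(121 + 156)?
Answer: -8920396432/903297 ≈ -9875.4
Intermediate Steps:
o = 1/277 ≈ 0.0036101
K(v) = 1/277 - v
r = 32007949/3261 (r = -5 + (((-5288/3261 - 4339) + 7463) + 6698) = -5 + ((-14154767/3261 + 7463) + 6698) = -5 + (10182076/3261 + 6698) = -5 + 32024254/3261 = 32007949/3261 ≈ 9815.4)
K((-4 + 0)*(5*(-3))) - r = (1/277 - (-4 + 0)*5*(-3)) - 1*32007949/3261 = (1/277 - (-4)*(-15)) - 32007949/3261 = (1/277 - 1*60) - 32007949/3261 = (1/277 - 60) - 32007949/3261 = -16619/277 - 32007949/3261 = -8920396432/903297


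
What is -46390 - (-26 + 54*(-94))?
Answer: -41288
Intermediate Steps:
-46390 - (-26 + 54*(-94)) = -46390 - (-26 - 5076) = -46390 - 1*(-5102) = -46390 + 5102 = -41288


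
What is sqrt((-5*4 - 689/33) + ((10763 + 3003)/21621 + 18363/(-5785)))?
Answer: I*sqrt(82185805899178740330)/1375852335 ≈ 6.5891*I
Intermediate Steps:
sqrt((-5*4 - 689/33) + ((10763 + 3003)/21621 + 18363/(-5785))) = sqrt((-20 - 689/33) + (13766*(1/21621) + 18363*(-1/5785))) = sqrt((-20 - 53*13/33) + (13766/21621 - 18363/5785)) = sqrt((-20 - 689/33) - 317390113/125077485) = sqrt(-1349/33 - 317390113/125077485) = sqrt(-59734466998/1375852335) = I*sqrt(82185805899178740330)/1375852335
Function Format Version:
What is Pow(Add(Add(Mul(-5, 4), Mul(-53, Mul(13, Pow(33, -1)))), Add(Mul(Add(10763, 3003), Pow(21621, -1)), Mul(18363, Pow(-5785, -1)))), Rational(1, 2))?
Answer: Mul(Rational(1, 1375852335), I, Pow(82185805899178740330, Rational(1, 2))) ≈ Mul(6.5891, I)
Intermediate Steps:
Pow(Add(Add(Mul(-5, 4), Mul(-53, Mul(13, Pow(33, -1)))), Add(Mul(Add(10763, 3003), Pow(21621, -1)), Mul(18363, Pow(-5785, -1)))), Rational(1, 2)) = Pow(Add(Add(-20, Mul(-53, Mul(13, Rational(1, 33)))), Add(Mul(13766, Rational(1, 21621)), Mul(18363, Rational(-1, 5785)))), Rational(1, 2)) = Pow(Add(Add(-20, Mul(-53, Rational(13, 33))), Add(Rational(13766, 21621), Rational(-18363, 5785))), Rational(1, 2)) = Pow(Add(Add(-20, Rational(-689, 33)), Rational(-317390113, 125077485)), Rational(1, 2)) = Pow(Add(Rational(-1349, 33), Rational(-317390113, 125077485)), Rational(1, 2)) = Pow(Rational(-59734466998, 1375852335), Rational(1, 2)) = Mul(Rational(1, 1375852335), I, Pow(82185805899178740330, Rational(1, 2)))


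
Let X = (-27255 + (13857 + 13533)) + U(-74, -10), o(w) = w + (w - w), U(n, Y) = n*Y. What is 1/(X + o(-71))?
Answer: 1/804 ≈ 0.0012438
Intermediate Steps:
U(n, Y) = Y*n
o(w) = w (o(w) = w + 0 = w)
X = 875 (X = (-27255 + (13857 + 13533)) - 10*(-74) = (-27255 + 27390) + 740 = 135 + 740 = 875)
1/(X + o(-71)) = 1/(875 - 71) = 1/804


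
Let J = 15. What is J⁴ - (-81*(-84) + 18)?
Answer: 43803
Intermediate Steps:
J⁴ - (-81*(-84) + 18) = 15⁴ - (-81*(-84) + 18) = 50625 - (6804 + 18) = 50625 - 1*6822 = 50625 - 6822 = 43803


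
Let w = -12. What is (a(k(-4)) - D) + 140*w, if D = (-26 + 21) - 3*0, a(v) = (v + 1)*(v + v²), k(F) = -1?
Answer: -1675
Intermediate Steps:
a(v) = (1 + v)*(v + v²)
D = -5 (D = -5 + 0 = -5)
(a(k(-4)) - D) + 140*w = (-(1 + (-1)² + 2*(-1)) - 1*(-5)) + 140*(-12) = (-(1 + 1 - 2) + 5) - 1680 = (-1*0 + 5) - 1680 = (0 + 5) - 1680 = 5 - 1680 = -1675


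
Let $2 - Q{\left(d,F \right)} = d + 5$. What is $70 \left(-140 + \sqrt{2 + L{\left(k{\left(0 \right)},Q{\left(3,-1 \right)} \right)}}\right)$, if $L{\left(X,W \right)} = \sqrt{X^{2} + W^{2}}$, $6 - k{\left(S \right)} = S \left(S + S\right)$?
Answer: $-9800 + 70 \sqrt{2 + 6 \sqrt{2}} \approx -9573.3$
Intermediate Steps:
$k{\left(S \right)} = 6 - 2 S^{2}$ ($k{\left(S \right)} = 6 - S \left(S + S\right) = 6 - S 2 S = 6 - 2 S^{2}$)
$Q{\left(d,F \right)} = -3 - d$ ($Q{\left(d,F \right)} = 2 - \left(d + 5\right) = 2 - \left(5 + d\right) = -3 - d$)
$L{\left(X,W \right)} = \sqrt{W^{2} + X^{2}}$
$70 \left(-140 + \sqrt{2 + L{\left(k{\left(0 \right)},Q{\left(3,-1 \right)} \right)}}\right) = 70 \left(-140 + \sqrt{2 + \sqrt{\left(-3 - 3\right)^{2} + \left(6 - 2 \cdot 0^{2}\right)^{2}}}\right) = 70 \left(-140 + \sqrt{2 + \sqrt{\left(-3 - 3\right)^{2} + \left(6 - 0\right)^{2}}}\right) = 70 \left(-140 + \sqrt{2 + \sqrt{\left(-6\right)^{2} + \left(6 + 0\right)^{2}}}\right) = 70 \left(-140 + \sqrt{2 + \sqrt{36 + 6^{2}}}\right) = 70 \left(-140 + \sqrt{2 + \sqrt{36 + 36}}\right) = 70 \left(-140 + \sqrt{2 + \sqrt{72}}\right) = 70 \left(-140 + \sqrt{2 + 6 \sqrt{2}}\right) = -9800 + 70 \sqrt{2 + 6 \sqrt{2}}$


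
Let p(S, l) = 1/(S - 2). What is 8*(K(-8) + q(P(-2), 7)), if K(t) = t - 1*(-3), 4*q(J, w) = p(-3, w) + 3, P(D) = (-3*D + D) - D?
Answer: -172/5 ≈ -34.400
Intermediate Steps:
P(D) = -3*D (P(D) = -2*D - D = -3*D)
p(S, l) = 1/(-2 + S)
q(J, w) = 7/10 (q(J, w) = (1/(-2 - 3) + 3)/4 = (1/(-5) + 3)/4 = (-1/5 + 3)/4 = (1/4)*(14/5) = 7/10)
K(t) = 3 + t (K(t) = t + 3 = 3 + t)
8*(K(-8) + q(P(-2), 7)) = 8*((3 - 8) + 7/10) = 8*(-5 + 7/10) = 8*(-43/10) = -172/5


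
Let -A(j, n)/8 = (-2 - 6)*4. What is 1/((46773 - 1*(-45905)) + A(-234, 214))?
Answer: 1/92934 ≈ 1.0760e-5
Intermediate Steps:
A(j, n) = 256 (A(j, n) = -8*(-2 - 6)*4 = -(-64)*4 = -8*(-32) = 256)
1/((46773 - 1*(-45905)) + A(-234, 214)) = 1/((46773 - 1*(-45905)) + 256) = 1/((46773 + 45905) + 256) = 1/(92678 + 256) = 1/92934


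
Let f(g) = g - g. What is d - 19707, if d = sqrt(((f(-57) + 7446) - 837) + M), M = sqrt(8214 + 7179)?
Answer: -19707 + sqrt(6609 + sqrt(15393)) ≈ -19625.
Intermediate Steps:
f(g) = 0
M = sqrt(15393) ≈ 124.07
d = sqrt(6609 + sqrt(15393)) (d = sqrt(((0 + 7446) - 837) + sqrt(15393)) = sqrt((7446 - 837) + sqrt(15393)) = sqrt(6609 + sqrt(15393)) ≈ 82.055)
d - 19707 = sqrt(6609 + sqrt(15393)) - 19707 = -19707 + sqrt(6609 + sqrt(15393))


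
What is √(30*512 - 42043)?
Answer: I*√26683 ≈ 163.35*I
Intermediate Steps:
√(30*512 - 42043) = √(15360 - 42043) = √(-26683) = I*√26683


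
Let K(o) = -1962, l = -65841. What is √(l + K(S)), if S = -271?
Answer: I*√67803 ≈ 260.39*I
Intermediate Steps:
√(l + K(S)) = √(-65841 - 1962) = √(-67803) = I*√67803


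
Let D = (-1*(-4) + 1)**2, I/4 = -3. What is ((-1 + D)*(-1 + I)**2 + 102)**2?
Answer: 17288964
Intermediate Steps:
I = -12 (I = 4*(-3) = -12)
D = 25 (D = (4 + 1)**2 = 5**2 = 25)
((-1 + D)*(-1 + I)**2 + 102)**2 = ((-1 + 25)*(-1 - 12)**2 + 102)**2 = (24*(-13)**2 + 102)**2 = (24*169 + 102)**2 = (4056 + 102)**2 = 4158**2 = 17288964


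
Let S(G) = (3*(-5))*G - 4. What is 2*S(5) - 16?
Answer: -174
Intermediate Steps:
S(G) = -4 - 15*G (S(G) = -15*G - 4 = -4 - 15*G)
2*S(5) - 16 = 2*(-4 - 15*5) - 16 = 2*(-4 - 75) - 16 = 2*(-79) - 16 = -158 - 16 = -174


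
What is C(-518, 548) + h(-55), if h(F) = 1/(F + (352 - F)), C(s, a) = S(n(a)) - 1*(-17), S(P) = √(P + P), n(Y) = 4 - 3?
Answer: 5985/352 + √2 ≈ 18.417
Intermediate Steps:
n(Y) = 1
S(P) = √2*√P (S(P) = √(2*P) = √2*√P)
C(s, a) = 17 + √2 (C(s, a) = √2*√1 - 1*(-17) = √2*1 + 17 = √2 + 17 = 17 + √2)
h(F) = 1/352
C(-518, 548) + h(-55) = (17 + √2) + 1/352 = 5985/352 + √2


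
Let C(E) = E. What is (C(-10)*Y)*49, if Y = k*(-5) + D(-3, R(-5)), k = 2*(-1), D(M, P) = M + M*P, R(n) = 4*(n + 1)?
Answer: -26950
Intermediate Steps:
R(n) = 4 + 4*n (R(n) = 4*(1 + n) = 4 + 4*n)
k = -2
Y = 55 (Y = -2*(-5) - 3*(1 + (4 + 4*(-5))) = 10 - 3*(1 + (4 - 20)) = 10 - 3*(1 - 16) = 10 - 3*(-15) = 10 + 45 = 55)
(C(-10)*Y)*49 = -10*55*49 = -550*49 = -26950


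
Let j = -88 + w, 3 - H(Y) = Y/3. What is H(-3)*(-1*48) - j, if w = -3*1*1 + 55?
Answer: -156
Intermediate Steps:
H(Y) = 3 - Y/3
w = 52 (w = -3*1 + 55 = -3 + 55 = 52)
j = -36 (j = -88 + 52 = -36)
H(-3)*(-1*48) - j = (3 - ⅓*(-3))*(-1*48) - 1*(-36) = (3 + 1)*(-48) + 36 = 4*(-48) + 36 = -192 + 36 = -156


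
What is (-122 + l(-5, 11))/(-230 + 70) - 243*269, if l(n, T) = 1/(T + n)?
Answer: -62751589/960 ≈ -65366.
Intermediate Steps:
(-122 + l(-5, 11))/(-230 + 70) - 243*269 = (-122 + 1/(11 - 5))/(-230 + 70) - 243*269 = (-122 + 1/6)/(-160) - 65367 = (-122 + ⅙)*(-1/160) - 65367 = -731/6*(-1/160) - 65367 = 731/960 - 65367 = -62751589/960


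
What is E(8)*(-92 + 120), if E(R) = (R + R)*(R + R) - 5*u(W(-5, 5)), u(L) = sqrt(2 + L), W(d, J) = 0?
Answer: 7168 - 140*sqrt(2) ≈ 6970.0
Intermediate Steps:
E(R) = -5*sqrt(2) + 4*R**2 (E(R) = (R + R)*(R + R) - 5*sqrt(2 + 0) = (2*R)*(2*R) - 5*sqrt(2) = 4*R**2 - 5*sqrt(2) = -5*sqrt(2) + 4*R**2)
E(8)*(-92 + 120) = (-5*sqrt(2) + 4*8**2)*(-92 + 120) = (-5*sqrt(2) + 4*64)*28 = (-5*sqrt(2) + 256)*28 = (256 - 5*sqrt(2))*28 = 7168 - 140*sqrt(2)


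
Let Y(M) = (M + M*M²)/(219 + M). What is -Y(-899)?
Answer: -363286799/340 ≈ -1.0685e+6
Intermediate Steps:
Y(M) = (M + M³)/(219 + M)
-Y(-899) = -(-899 + (-899)³)/(219 - 899) = -(-899 - 726572699)/(-680) = -(-1)*(-726573598)/680 = -1*363286799/340 = -363286799/340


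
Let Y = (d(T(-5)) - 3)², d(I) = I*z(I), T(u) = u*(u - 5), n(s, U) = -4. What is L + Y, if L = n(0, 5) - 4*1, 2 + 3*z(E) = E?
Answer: 635201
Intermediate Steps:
T(u) = u*(-5 + u)
z(E) = -⅔ + E/3
d(I) = I*(-⅔ + I/3)
L = -8 (L = -4 - 4*1 = -4 - 4 = -8)
Y = 635209 (Y = ((-5*(-5 - 5))*(-2 - 5*(-5 - 5))/3 - 3)² = ((-5*(-10))*(-2 - 5*(-10))/3 - 3)² = ((⅓)*50*(-2 + 50) - 3)² = ((⅓)*50*48 - 3)² = (800 - 3)² = 797² = 635209)
L + Y = -8 + 635209 = 635201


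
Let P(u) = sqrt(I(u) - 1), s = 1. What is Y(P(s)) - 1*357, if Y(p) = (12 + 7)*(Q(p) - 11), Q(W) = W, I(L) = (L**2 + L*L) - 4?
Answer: -566 + 19*I*sqrt(3) ≈ -566.0 + 32.909*I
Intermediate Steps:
I(L) = -4 + 2*L**2 (I(L) = (L**2 + L**2) - 4 = 2*L**2 - 4 = -4 + 2*L**2)
P(u) = sqrt(-5 + 2*u**2) (P(u) = sqrt((-4 + 2*u**2) - 1) = sqrt(-5 + 2*u**2))
Y(p) = -209 + 19*p (Y(p) = (12 + 7)*(p - 11) = 19*(-11 + p) = -209 + 19*p)
Y(P(s)) - 1*357 = (-209 + 19*sqrt(-5 + 2*1**2)) - 1*357 = (-209 + 19*sqrt(-5 + 2*1)) - 357 = (-209 + 19*sqrt(-5 + 2)) - 357 = (-209 + 19*sqrt(-3)) - 357 = (-209 + 19*(I*sqrt(3))) - 357 = (-209 + 19*I*sqrt(3)) - 357 = -566 + 19*I*sqrt(3)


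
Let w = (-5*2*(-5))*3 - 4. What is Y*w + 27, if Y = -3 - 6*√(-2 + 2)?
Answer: -411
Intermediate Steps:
Y = -3 (Y = -3 - 6*√0 = -3 - 6*0 = -3 + 0 = -3)
w = 146 (w = -10*(-5)*3 - 4 = 50*3 - 4 = 150 - 4 = 146)
Y*w + 27 = -3*146 + 27 = -438 + 27 = -411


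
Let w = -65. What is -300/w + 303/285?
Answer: 7013/1235 ≈ 5.6785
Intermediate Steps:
-300/w + 303/285 = -300/(-65) + 303/285 = -300*(-1/65) + 303*(1/285) = 60/13 + 101/95 = 7013/1235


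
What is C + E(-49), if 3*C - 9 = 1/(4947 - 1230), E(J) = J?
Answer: -512945/11151 ≈ -46.000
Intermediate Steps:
C = 33454/11151 (C = 3 + 1/(3*(4947 - 1230)) = 3 + (⅓)/3717 = 3 + (⅓)*(1/3717) = 3 + 1/11151 = 33454/11151 ≈ 3.0001)
C + E(-49) = 33454/11151 - 49 = -512945/11151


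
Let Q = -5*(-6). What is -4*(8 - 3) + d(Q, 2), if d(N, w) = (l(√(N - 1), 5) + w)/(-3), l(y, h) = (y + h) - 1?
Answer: -22 - √29/3 ≈ -23.795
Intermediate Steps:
Q = 30
l(y, h) = -1 + h + y (l(y, h) = (h + y) - 1 = -1 + h + y)
d(N, w) = -4/3 - w/3 - √(-1 + N)/3 (d(N, w) = ((-1 + 5 + √(N - 1)) + w)/(-3) = -((-1 + 5 + √(-1 + N)) + w)/3 = -((4 + √(-1 + N)) + w)/3 = -(4 + w + √(-1 + N))/3 = -4/3 - w/3 - √(-1 + N)/3)
-4*(8 - 3) + d(Q, 2) = -4*(8 - 3) + (-4/3 - ⅓*2 - √(-1 + 30)/3) = -4*5 + (-4/3 - ⅔ - √29/3) = -20 + (-2 - √29/3) = -22 - √29/3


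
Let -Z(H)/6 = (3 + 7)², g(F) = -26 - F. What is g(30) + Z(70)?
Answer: -656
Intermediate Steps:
Z(H) = -600 (Z(H) = -6*(3 + 7)² = -6*10² = -6*100 = -600)
g(30) + Z(70) = (-26 - 1*30) - 600 = (-26 - 30) - 600 = -56 - 600 = -656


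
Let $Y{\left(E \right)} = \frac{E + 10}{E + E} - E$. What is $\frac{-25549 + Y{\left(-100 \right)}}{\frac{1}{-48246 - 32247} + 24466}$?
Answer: $- \frac{40968602703}{39386834740} \approx -1.0402$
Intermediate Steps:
$Y{\left(E \right)} = - E + \frac{10 + E}{2 E}$ ($Y{\left(E \right)} = \frac{10 + E}{2 E} - E = - E + \frac{10 + E}{2 E}$)
$\frac{-25549 + Y{\left(-100 \right)}}{\frac{1}{-48246 - 32247} + 24466} = \frac{-25549 + \left(\frac{1}{2} - -100 + \frac{5}{-100}\right)}{\frac{1}{-48246 - 32247} + 24466} = \frac{-25549 + \left(\frac{1}{2} + 100 + 5 \left(- \frac{1}{100}\right)\right)}{\frac{1}{-80493} + 24466} = \frac{-25549 + \left(\frac{1}{2} + 100 - \frac{1}{20}\right)}{- \frac{1}{80493} + 24466} = \frac{-25549 + \frac{2009}{20}}{\frac{1969341737}{80493}} = \left(- \frac{508971}{20}\right) \frac{80493}{1969341737} = - \frac{40968602703}{39386834740}$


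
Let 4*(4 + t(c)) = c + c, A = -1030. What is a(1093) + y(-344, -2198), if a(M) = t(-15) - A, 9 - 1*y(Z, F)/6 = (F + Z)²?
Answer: -77539023/2 ≈ -3.8770e+7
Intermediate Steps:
y(Z, F) = 54 - 6*(F + Z)²
t(c) = -4 + c/2 (t(c) = -4 + (c + c)/4 = -4 + (2*c)/4 = -4 + c/2)
a(M) = 2037/2 (a(M) = (-4 + (½)*(-15)) - 1*(-1030) = (-4 - 15/2) + 1030 = -23/2 + 1030 = 2037/2)
a(1093) + y(-344, -2198) = 2037/2 + (54 - 6*(-2198 - 344)²) = 2037/2 + (54 - 6*(-2542)²) = 2037/2 + (54 - 6*6461764) = 2037/2 + (54 - 38770584) = 2037/2 - 38770530 = -77539023/2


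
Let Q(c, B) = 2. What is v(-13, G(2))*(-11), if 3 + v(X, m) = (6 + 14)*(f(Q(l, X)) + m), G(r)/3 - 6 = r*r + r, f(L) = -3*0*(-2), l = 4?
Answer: -7887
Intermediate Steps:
f(L) = 0 (f(L) = 0*(-2) = 0)
G(r) = 18 + 3*r + 3*r² (G(r) = 18 + 3*(r*r + r) = 18 + 3*(r² + r) = 18 + 3*(r + r²) = 18 + (3*r + 3*r²) = 18 + 3*r + 3*r²)
v(X, m) = -3 + 20*m (v(X, m) = -3 + (6 + 14)*(0 + m) = -3 + 20*m)
v(-13, G(2))*(-11) = (-3 + 20*(18 + 3*2 + 3*2²))*(-11) = (-3 + 20*(18 + 6 + 3*4))*(-11) = (-3 + 20*(18 + 6 + 12))*(-11) = (-3 + 20*36)*(-11) = (-3 + 720)*(-11) = 717*(-11) = -7887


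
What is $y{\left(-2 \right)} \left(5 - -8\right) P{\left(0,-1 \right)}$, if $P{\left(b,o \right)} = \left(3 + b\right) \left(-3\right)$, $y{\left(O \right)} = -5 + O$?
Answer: $819$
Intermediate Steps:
$P{\left(b,o \right)} = -9 - 3 b$
$y{\left(-2 \right)} \left(5 - -8\right) P{\left(0,-1 \right)} = \left(-5 - 2\right) \left(5 - -8\right) \left(-9 - 0\right) = - 7 \left(5 + 8\right) \left(-9 + 0\right) = \left(-7\right) 13 \left(-9\right) = \left(-91\right) \left(-9\right) = 819$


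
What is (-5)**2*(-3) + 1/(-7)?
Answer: -526/7 ≈ -75.143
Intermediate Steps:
(-5)**2*(-3) + 1/(-7) = 25*(-3) - 1/7 = -75 - 1/7 = -526/7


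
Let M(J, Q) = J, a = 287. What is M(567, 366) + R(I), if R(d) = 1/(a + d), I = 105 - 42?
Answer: 198451/350 ≈ 567.00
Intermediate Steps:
I = 63
R(d) = 1/(287 + d)
M(567, 366) + R(I) = 567 + 1/(287 + 63) = 567 + 1/350 = 198451/350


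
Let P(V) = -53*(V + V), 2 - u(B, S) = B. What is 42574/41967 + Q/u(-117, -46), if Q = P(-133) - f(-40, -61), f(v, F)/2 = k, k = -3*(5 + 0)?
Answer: 597976082/4994073 ≈ 119.74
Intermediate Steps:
u(B, S) = 2 - B
k = -15 (k = -3*5 = -15)
P(V) = -106*V
f(v, F) = -30 (f(v, F) = 2*(-15) = -30)
Q = 14128 (Q = -106*(-133) - 1*(-30) = 14098 + 30 = 14128)
42574/41967 + Q/u(-117, -46) = 42574/41967 + 14128/(2 - 1*(-117)) = 42574*(1/41967) + 14128/(2 + 117) = 42574/41967 + 14128/119 = 597976082/4994073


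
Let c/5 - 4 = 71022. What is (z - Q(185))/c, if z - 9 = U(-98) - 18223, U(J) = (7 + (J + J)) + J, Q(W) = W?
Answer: -9343/177565 ≈ -0.052617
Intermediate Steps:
U(J) = 7 + 3*J (U(J) = (7 + 2*J) + J = 7 + 3*J)
z = -18501 (z = 9 + ((7 + 3*(-98)) - 18223) = 9 + ((7 - 294) - 18223) = 9 + (-287 - 18223) = 9 - 18510 = -18501)
c = 355130 (c = 20 + 5*71022 = 20 + 355110 = 355130)
(z - Q(185))/c = (-18501 - 1*185)/355130 = (-18501 - 185)*(1/355130) = -18686*1/355130 = -9343/177565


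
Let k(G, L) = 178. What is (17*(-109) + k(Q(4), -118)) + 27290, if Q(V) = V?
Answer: 25615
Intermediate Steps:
(17*(-109) + k(Q(4), -118)) + 27290 = (17*(-109) + 178) + 27290 = (-1853 + 178) + 27290 = -1675 + 27290 = 25615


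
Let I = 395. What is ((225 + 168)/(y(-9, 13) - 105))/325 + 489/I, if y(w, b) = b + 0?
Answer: 2893173/2362100 ≈ 1.2248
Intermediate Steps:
y(w, b) = b
((225 + 168)/(y(-9, 13) - 105))/325 + 489/I = ((225 + 168)/(13 - 105))/325 + 489/395 = (393/(-92))*(1/325) + 489*(1/395) = (393*(-1/92))*(1/325) + 489/395 = -393/92*1/325 + 489/395 = -393/29900 + 489/395 = 2893173/2362100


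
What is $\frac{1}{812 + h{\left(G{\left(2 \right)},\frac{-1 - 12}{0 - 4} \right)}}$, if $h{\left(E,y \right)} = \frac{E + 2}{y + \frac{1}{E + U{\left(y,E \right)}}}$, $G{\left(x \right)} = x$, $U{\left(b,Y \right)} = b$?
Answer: $\frac{289}{235004} \approx 0.0012298$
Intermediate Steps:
$h{\left(E,y \right)} = \frac{2 + E}{y + \frac{1}{E + y}}$ ($h{\left(E,y \right)} = \frac{E + 2}{y + \frac{1}{E + y}} = \frac{2 + E}{y + \frac{1}{E + y}}$)
$\frac{1}{812 + h{\left(G{\left(2 \right)},\frac{-1 - 12}{0 - 4} \right)}} = \frac{1}{812 + \frac{2^{2} + 2 \cdot 2 + 2 \frac{-1 - 12}{0 - 4} + 2 \frac{-1 - 12}{0 - 4}}{1 + \left(\frac{-1 - 12}{0 - 4}\right)^{2} + 2 \frac{-1 - 12}{0 - 4}}} = \frac{1}{812 + \frac{4 + 4 + 2 \left(- \frac{13}{-4}\right) + 2 \left(- \frac{13}{-4}\right)}{1 + \left(- \frac{13}{-4}\right)^{2} + 2 \left(- \frac{13}{-4}\right)}} = \frac{1}{812 + \frac{4 + 4 + 2 \left(\left(-13\right) \left(- \frac{1}{4}\right)\right) + 2 \left(\left(-13\right) \left(- \frac{1}{4}\right)\right)}{1 + \left(\left(-13\right) \left(- \frac{1}{4}\right)\right)^{2} + 2 \left(\left(-13\right) \left(- \frac{1}{4}\right)\right)}} = \frac{1}{812 + \frac{4 + 4 + 2 \cdot \frac{13}{4} + 2 \cdot \frac{13}{4}}{1 + \left(\frac{13}{4}\right)^{2} + 2 \cdot \frac{13}{4}}} = \frac{1}{812 + \frac{4 + 4 + \frac{13}{2} + \frac{13}{2}}{1 + \frac{169}{16} + \frac{13}{2}}} = \frac{1}{812 + \frac{1}{\frac{289}{16}} \cdot 21} = \frac{1}{812 + \frac{16}{289} \cdot 21} = \frac{1}{812 + \frac{336}{289}} = \frac{1}{\frac{235004}{289}} = \frac{289}{235004}$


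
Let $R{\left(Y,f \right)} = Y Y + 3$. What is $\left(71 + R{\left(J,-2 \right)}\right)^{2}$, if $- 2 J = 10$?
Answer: $9801$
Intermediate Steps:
$J = -5$ ($J = \left(- \frac{1}{2}\right) 10 = -5$)
$R{\left(Y,f \right)} = 3 + Y^{2}$ ($R{\left(Y,f \right)} = Y^{2} + 3 = 3 + Y^{2}$)
$\left(71 + R{\left(J,-2 \right)}\right)^{2} = \left(71 + \left(3 + \left(-5\right)^{2}\right)\right)^{2} = \left(71 + \left(3 + 25\right)\right)^{2} = \left(71 + 28\right)^{2} = 99^{2} = 9801$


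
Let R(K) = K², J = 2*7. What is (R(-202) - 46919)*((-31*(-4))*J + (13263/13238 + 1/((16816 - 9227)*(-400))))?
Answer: -42683858627616363/4018527280 ≈ -1.0622e+7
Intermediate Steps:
J = 14
(R(-202) - 46919)*((-31*(-4))*J + (13263/13238 + 1/((16816 - 9227)*(-400)))) = ((-202)² - 46919)*(-31*(-4)*14 + (13263/13238 + 1/((16816 - 9227)*(-400)))) = (40804 - 46919)*(124*14 + (13263*(1/13238) - 1/400/7589)) = -6115*(1736 + (13263/13238 + (1/7589)*(-1/400))) = -6115*(1736 + (13263/13238 - 1/3035600)) = -6115*(1736 + 20130574781/20092636400) = -6115*34900947365181/20092636400 = -42683858627616363/4018527280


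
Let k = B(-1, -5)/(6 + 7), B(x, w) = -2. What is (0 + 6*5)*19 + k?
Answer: 7408/13 ≈ 569.85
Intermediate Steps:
k = -2/13 (k = -2/(6 + 7) = -2/13 ≈ -0.15385)
(0 + 6*5)*19 + k = (0 + 6*5)*19 - 2/13 = (0 + 30)*19 - 2/13 = 30*19 - 2/13 = 570 - 2/13 = 7408/13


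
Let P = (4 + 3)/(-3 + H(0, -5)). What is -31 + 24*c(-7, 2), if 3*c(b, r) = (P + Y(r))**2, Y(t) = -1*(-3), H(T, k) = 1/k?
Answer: -823/32 ≈ -25.719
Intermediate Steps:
Y(t) = 3
P = -35/16 (P = (4 + 3)/(-3 + 1/(-5)) = 7/(-3 - 1/5) = 7/(-16/5) = 7*(-5/16) = -35/16 ≈ -2.1875)
c(b, r) = 169/768 (c(b, r) = (-35/16 + 3)**2/3 = (13/16)**2/3 = (1/3)*(169/256) = 169/768)
-31 + 24*c(-7, 2) = -31 + 24*(169/768) = -31 + 169/32 = -823/32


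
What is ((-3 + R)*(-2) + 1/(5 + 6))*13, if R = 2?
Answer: 299/11 ≈ 27.182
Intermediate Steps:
((-3 + R)*(-2) + 1/(5 + 6))*13 = ((-3 + 2)*(-2) + 1/(5 + 6))*13 = (-1*(-2) + 1/11)*13 = (2 + 1/11)*13 = (23/11)*13 = 299/11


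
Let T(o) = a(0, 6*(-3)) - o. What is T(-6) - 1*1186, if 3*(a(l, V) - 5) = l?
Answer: -1175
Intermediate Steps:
a(l, V) = 5 + l/3
T(o) = 5 - o (T(o) = (5 + (1/3)*0) - o = (5 + 0) - o = 5 - o)
T(-6) - 1*1186 = (5 - 1*(-6)) - 1*1186 = (5 + 6) - 1186 = 11 - 1186 = -1175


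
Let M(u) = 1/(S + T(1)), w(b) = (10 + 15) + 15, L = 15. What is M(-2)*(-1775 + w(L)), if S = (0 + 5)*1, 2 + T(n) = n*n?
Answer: -1735/4 ≈ -433.75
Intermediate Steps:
w(b) = 40 (w(b) = 25 + 15 = 40)
T(n) = -2 + n² (T(n) = -2 + n*n = -2 + n²)
S = 5 (S = 5*1 = 5)
M(u) = ¼ (M(u) = 1/(5 + (-2 + 1²)) = 1/(5 + (-2 + 1)) = 1/(5 - 1) = 1/4 = ¼)
M(-2)*(-1775 + w(L)) = (-1775 + 40)/4 = (¼)*(-1735) = -1735/4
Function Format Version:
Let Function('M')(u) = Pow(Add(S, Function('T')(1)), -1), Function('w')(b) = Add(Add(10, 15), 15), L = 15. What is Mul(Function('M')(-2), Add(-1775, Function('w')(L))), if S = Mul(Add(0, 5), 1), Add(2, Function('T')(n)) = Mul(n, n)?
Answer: Rational(-1735, 4) ≈ -433.75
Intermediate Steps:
Function('w')(b) = 40 (Function('w')(b) = Add(25, 15) = 40)
Function('T')(n) = Add(-2, Pow(n, 2)) (Function('T')(n) = Add(-2, Mul(n, n)) = Add(-2, Pow(n, 2)))
S = 5 (S = Mul(5, 1) = 5)
Function('M')(u) = Rational(1, 4) (Function('M')(u) = Pow(Add(5, Add(-2, Pow(1, 2))), -1) = Pow(Add(5, Add(-2, 1)), -1) = Pow(Add(5, -1), -1) = Pow(4, -1) = Rational(1, 4))
Mul(Function('M')(-2), Add(-1775, Function('w')(L))) = Mul(Rational(1, 4), Add(-1775, 40)) = Mul(Rational(1, 4), -1735) = Rational(-1735, 4)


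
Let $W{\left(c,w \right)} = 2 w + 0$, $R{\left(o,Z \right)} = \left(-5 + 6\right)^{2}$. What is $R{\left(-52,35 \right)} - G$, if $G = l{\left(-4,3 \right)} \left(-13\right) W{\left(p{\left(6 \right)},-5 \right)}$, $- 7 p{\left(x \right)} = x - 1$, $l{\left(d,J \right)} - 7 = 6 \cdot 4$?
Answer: $-4029$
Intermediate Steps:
$l{\left(d,J \right)} = 31$ ($l{\left(d,J \right)} = 7 + 6 \cdot 4 = 7 + 24 = 31$)
$R{\left(o,Z \right)} = 1$ ($R{\left(o,Z \right)} = 1^{2} = 1$)
$p{\left(x \right)} = \frac{1}{7} - \frac{x}{7}$ ($p{\left(x \right)} = - \frac{x - 1}{7} = - \frac{-1 + x}{7} = \frac{1}{7} - \frac{x}{7}$)
$W{\left(c,w \right)} = 2 w$
$G = 4030$ ($G = 31 \left(-13\right) 2 \left(-5\right) = \left(-403\right) \left(-10\right) = 4030$)
$R{\left(-52,35 \right)} - G = 1 - 4030 = -4029$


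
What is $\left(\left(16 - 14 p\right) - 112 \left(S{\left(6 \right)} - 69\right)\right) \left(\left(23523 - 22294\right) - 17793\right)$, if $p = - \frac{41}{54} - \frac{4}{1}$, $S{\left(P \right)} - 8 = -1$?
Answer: $- \frac{3142505516}{27} \approx -1.1639 \cdot 10^{8}$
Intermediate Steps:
$S{\left(P \right)} = 7$ ($S{\left(P \right)} = 8 - 1 = 7$)
$p = - \frac{257}{54}$ ($p = \left(-41\right) \frac{1}{54} - 4 = - \frac{41}{54} - 4 = - \frac{257}{54} \approx -4.7593$)
$\left(\left(16 - 14 p\right) - 112 \left(S{\left(6 \right)} - 69\right)\right) \left(\left(23523 - 22294\right) - 17793\right) = \left(\left(16 - - \frac{1799}{27}\right) - 112 \left(7 - 69\right)\right) \left(\left(23523 - 22294\right) - 17793\right) = \left(\left(16 + \frac{1799}{27}\right) - -6944\right) \left(\left(23523 - 22294\right) - 17793\right) = \left(\frac{2231}{27} + 6944\right) \left(1229 - 17793\right) = \frac{189719}{27} \left(-16564\right) = - \frac{3142505516}{27}$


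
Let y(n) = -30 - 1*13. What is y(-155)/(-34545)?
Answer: 43/34545 ≈ 0.0012448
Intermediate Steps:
y(n) = -43 (y(n) = -30 - 13 = -43)
y(-155)/(-34545) = -43/(-34545) = -43*(-1/34545) = 43/34545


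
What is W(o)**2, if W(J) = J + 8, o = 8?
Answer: 256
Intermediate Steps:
W(J) = 8 + J
W(o)**2 = (8 + 8)**2 = 16**2 = 256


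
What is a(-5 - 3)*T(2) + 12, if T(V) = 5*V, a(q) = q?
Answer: -68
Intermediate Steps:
a(-5 - 3)*T(2) + 12 = (-5 - 3)*(5*2) + 12 = -8*10 + 12 = -80 + 12 = -68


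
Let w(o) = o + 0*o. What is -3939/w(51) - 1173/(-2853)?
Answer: -1242016/16167 ≈ -76.824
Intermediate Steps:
w(o) = o (w(o) = o + 0 = o)
-3939/w(51) - 1173/(-2853) = -3939/51 - 1173/(-2853) = -3939*1/51 - 1173*(-1/2853) = -1313/17 + 391/951 = -1242016/16167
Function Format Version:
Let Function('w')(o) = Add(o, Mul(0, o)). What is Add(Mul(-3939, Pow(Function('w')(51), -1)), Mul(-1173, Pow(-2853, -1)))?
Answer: Rational(-1242016, 16167) ≈ -76.824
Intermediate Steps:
Function('w')(o) = o (Function('w')(o) = Add(o, 0) = o)
Add(Mul(-3939, Pow(Function('w')(51), -1)), Mul(-1173, Pow(-2853, -1))) = Add(Mul(-3939, Pow(51, -1)), Mul(-1173, Pow(-2853, -1))) = Add(Mul(-3939, Rational(1, 51)), Mul(-1173, Rational(-1, 2853))) = Add(Rational(-1313, 17), Rational(391, 951)) = Rational(-1242016, 16167)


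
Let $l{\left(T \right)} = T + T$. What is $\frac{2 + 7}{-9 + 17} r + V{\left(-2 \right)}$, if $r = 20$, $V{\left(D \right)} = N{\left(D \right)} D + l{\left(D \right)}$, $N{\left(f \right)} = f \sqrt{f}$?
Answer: $\frac{37}{2} + 4 i \sqrt{2} \approx 18.5 + 5.6569 i$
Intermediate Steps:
$l{\left(T \right)} = 2 T$
$N{\left(f \right)} = f^{\frac{3}{2}}$
$V{\left(D \right)} = D^{\frac{5}{2}} + 2 D$ ($V{\left(D \right)} = D^{\frac{3}{2}} D + 2 D = D^{\frac{5}{2}} + 2 D$)
$\frac{2 + 7}{-9 + 17} r + V{\left(-2 \right)} = \frac{2 + 7}{-9 + 17} \cdot 20 + \left(\left(-2\right)^{\frac{5}{2}} + 2 \left(-2\right)\right) = \frac{9}{8} \cdot 20 - \left(4 - 4 i \sqrt{2}\right) = \frac{45}{2} - \left(4 - 4 i \sqrt{2}\right) = \frac{37}{2} + 4 i \sqrt{2}$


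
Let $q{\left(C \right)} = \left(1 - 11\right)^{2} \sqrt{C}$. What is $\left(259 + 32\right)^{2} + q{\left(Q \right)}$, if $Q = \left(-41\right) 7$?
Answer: $84681 + 100 i \sqrt{287} \approx 84681.0 + 1694.1 i$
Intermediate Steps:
$Q = -287$
$q{\left(C \right)} = 100 \sqrt{C}$ ($q{\left(C \right)} = \left(-10\right)^{2} \sqrt{C} = 100 \sqrt{C}$)
$\left(259 + 32\right)^{2} + q{\left(Q \right)} = \left(259 + 32\right)^{2} + 100 \sqrt{-287} = 291^{2} + 100 i \sqrt{287} = 84681 + 100 i \sqrt{287}$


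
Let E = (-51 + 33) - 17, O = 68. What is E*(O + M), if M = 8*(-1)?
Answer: -2100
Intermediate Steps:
E = -35 (E = -18 - 17 = -35)
M = -8
E*(O + M) = -35*(68 - 8) = -35*60 = -2100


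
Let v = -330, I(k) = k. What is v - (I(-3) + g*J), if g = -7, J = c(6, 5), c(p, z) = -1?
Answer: -334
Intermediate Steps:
J = -1
v - (I(-3) + g*J) = -330 - (-3 - 7*(-1)) = -330 - (-3 + 7) = -330 - 1*4 = -330 - 4 = -334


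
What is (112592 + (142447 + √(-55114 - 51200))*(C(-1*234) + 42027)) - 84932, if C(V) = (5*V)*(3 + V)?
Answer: 44485798419 + 312297*I*√106314 ≈ 4.4486e+10 + 1.0183e+8*I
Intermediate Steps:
C(V) = 5*V*(3 + V)
(112592 + (142447 + √(-55114 - 51200))*(C(-1*234) + 42027)) - 84932 = (112592 + (142447 + √(-55114 - 51200))*(5*(-1*234)*(3 - 1*234) + 42027)) - 84932 = (112592 + (142447 + √(-106314))*(5*(-234)*(3 - 234) + 42027)) - 84932 = (112592 + (142447 + I*√106314)*(5*(-234)*(-231) + 42027)) - 84932 = (112592 + (142447 + I*√106314)*(270270 + 42027)) - 84932 = (112592 + (142447 + I*√106314)*312297) - 84932 = (112592 + (44485770759 + 312297*I*√106314)) - 84932 = (44485883351 + 312297*I*√106314) - 84932 = 44485798419 + 312297*I*√106314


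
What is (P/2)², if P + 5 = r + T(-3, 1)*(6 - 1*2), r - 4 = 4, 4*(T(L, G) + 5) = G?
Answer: 64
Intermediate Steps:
T(L, G) = -5 + G/4
r = 8 (r = 4 + 4 = 8)
P = -16 (P = -5 + (8 + (-5 + (¼)*1)*(6 - 1*2)) = -5 + (8 + (-5 + ¼)*(6 - 2)) = -5 + (8 - 19/4*4) = -5 + (8 - 19) = -5 - 11 = -16)
(P/2)² = (-16/2)² = (-16*½)² = (-8)² = 64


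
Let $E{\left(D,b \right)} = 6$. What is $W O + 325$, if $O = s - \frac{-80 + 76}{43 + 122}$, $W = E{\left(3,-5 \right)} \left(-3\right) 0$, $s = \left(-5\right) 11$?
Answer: $325$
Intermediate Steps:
$s = -55$
$W = 0$ ($W = 6 \left(-3\right) 0 = \left(-18\right) 0 = 0$)
$O = - \frac{9071}{165}$ ($O = -55 - \frac{-80 + 76}{43 + 122} = -55 - - \frac{4}{165} = -55 + \frac{4}{165} = - \frac{9071}{165} \approx -54.976$)
$W O + 325 = 0 \left(- \frac{9071}{165}\right) + 325 = 0 + 325 = 325$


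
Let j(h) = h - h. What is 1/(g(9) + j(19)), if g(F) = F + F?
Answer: 1/18 ≈ 0.055556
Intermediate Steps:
g(F) = 2*F
j(h) = 0
1/(g(9) + j(19)) = 1/(2*9 + 0) = 1/(18 + 0) = 1/18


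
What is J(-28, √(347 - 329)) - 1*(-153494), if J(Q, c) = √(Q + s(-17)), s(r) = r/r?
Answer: 153494 + 3*I*√3 ≈ 1.5349e+5 + 5.1962*I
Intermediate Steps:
s(r) = 1
J(Q, c) = √(1 + Q) (J(Q, c) = √(Q + 1) = √(1 + Q))
J(-28, √(347 - 329)) - 1*(-153494) = √(1 - 28) - 1*(-153494) = √(-27) + 153494 = 3*I*√3 + 153494 = 153494 + 3*I*√3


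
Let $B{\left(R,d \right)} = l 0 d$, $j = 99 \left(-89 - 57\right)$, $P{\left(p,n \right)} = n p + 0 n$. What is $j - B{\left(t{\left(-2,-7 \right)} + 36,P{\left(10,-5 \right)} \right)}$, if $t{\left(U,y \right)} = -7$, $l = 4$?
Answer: $-14454$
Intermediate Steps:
$P{\left(p,n \right)} = n p$ ($P{\left(p,n \right)} = n p + 0 = n p$)
$j = -14454$ ($j = 99 \left(-146\right) = -14454$)
$B{\left(R,d \right)} = 0$ ($B{\left(R,d \right)} = 4 \cdot 0 d = 0 d = 0$)
$j - B{\left(t{\left(-2,-7 \right)} + 36,P{\left(10,-5 \right)} \right)} = -14454 - 0 = -14454 + 0 = -14454$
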